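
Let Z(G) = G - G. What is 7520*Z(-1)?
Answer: 0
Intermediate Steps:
Z(G) = 0
7520*Z(-1) = 7520*0 = 0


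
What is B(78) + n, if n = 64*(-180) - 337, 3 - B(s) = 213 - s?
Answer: -11989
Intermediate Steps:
B(s) = -210 + s (B(s) = 3 - (213 - s) = 3 + (-213 + s) = -210 + s)
n = -11857 (n = -11520 - 337 = -11857)
B(78) + n = (-210 + 78) - 11857 = -132 - 11857 = -11989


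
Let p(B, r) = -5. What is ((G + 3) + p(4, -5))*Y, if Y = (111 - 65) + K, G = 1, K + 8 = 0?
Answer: -38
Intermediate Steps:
K = -8 (K = -8 + 0 = -8)
Y = 38 (Y = (111 - 65) - 8 = 46 - 8 = 38)
((G + 3) + p(4, -5))*Y = ((1 + 3) - 5)*38 = (4 - 5)*38 = -1*38 = -38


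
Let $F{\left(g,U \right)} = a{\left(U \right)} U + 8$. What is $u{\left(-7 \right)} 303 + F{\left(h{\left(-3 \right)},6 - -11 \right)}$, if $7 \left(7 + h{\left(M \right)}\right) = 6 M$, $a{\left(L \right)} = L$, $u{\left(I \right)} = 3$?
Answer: $1206$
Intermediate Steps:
$h{\left(M \right)} = -7 + \frac{6 M}{7}$
$F{\left(g,U \right)} = 8 + U^{2}$ ($F{\left(g,U \right)} = U U + 8 = U^{2} + 8 = 8 + U^{2}$)
$u{\left(-7 \right)} 303 + F{\left(h{\left(-3 \right)},6 - -11 \right)} = 3 \cdot 303 + \left(8 + \left(6 - -11\right)^{2}\right) = 909 + \left(8 + \left(6 + 11\right)^{2}\right) = 909 + \left(8 + 17^{2}\right) = 909 + \left(8 + 289\right) = 909 + 297 = 1206$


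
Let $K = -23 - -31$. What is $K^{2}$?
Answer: $64$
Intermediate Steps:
$K = 8$ ($K = -23 + 31 = 8$)
$K^{2} = 8^{2} = 64$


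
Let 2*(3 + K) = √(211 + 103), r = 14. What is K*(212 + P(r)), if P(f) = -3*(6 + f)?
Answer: -456 + 76*√314 ≈ 890.72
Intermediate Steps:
P(f) = -18 - 3*f
K = -3 + √314/2 (K = -3 + √(211 + 103)/2 = -3 + √314/2 ≈ 5.8600)
K*(212 + P(r)) = (-3 + √314/2)*(212 + (-18 - 3*14)) = (-3 + √314/2)*(212 + (-18 - 42)) = (-3 + √314/2)*(212 - 60) = (-3 + √314/2)*152 = -456 + 76*√314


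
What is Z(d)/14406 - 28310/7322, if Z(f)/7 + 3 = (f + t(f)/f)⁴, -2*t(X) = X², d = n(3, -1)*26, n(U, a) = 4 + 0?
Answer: 3819812029/1076334 ≈ 3548.9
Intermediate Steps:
n(U, a) = 4
d = 104 (d = 4*26 = 104)
t(X) = -X²/2
Z(f) = -21 + 7*f⁴/16 (Z(f) = -21 + 7*(f + (-f²/2)/f)⁴ = -21 + 7*(f - f/2)⁴ = -21 + 7*(f/2)⁴ = -21 + 7*(f⁴/16) = -21 + 7*f⁴/16)
Z(d)/14406 - 28310/7322 = (-21 + (7/16)*104⁴)/14406 - 28310/7322 = (-21 + (7/16)*116985856)*(1/14406) - 28310*1/7322 = (-21 + 51181312)*(1/14406) - 14155/3661 = 51181291*(1/14406) - 14155/3661 = 7311613/2058 - 14155/3661 = 3819812029/1076334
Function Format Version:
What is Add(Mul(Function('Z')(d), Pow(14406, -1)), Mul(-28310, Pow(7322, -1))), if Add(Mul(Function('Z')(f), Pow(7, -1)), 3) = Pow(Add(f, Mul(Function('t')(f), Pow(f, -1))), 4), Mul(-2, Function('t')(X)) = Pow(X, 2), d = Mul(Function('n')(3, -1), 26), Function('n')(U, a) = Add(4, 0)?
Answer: Rational(3819812029, 1076334) ≈ 3548.9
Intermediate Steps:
Function('n')(U, a) = 4
d = 104 (d = Mul(4, 26) = 104)
Function('t')(X) = Mul(Rational(-1, 2), Pow(X, 2))
Function('Z')(f) = Add(-21, Mul(Rational(7, 16), Pow(f, 4))) (Function('Z')(f) = Add(-21, Mul(7, Pow(Add(f, Mul(Mul(Rational(-1, 2), Pow(f, 2)), Pow(f, -1))), 4))) = Add(-21, Mul(7, Pow(Add(f, Mul(Rational(-1, 2), f)), 4))) = Add(-21, Mul(7, Pow(Mul(Rational(1, 2), f), 4))) = Add(-21, Mul(7, Mul(Rational(1, 16), Pow(f, 4)))) = Add(-21, Mul(Rational(7, 16), Pow(f, 4))))
Add(Mul(Function('Z')(d), Pow(14406, -1)), Mul(-28310, Pow(7322, -1))) = Add(Mul(Add(-21, Mul(Rational(7, 16), Pow(104, 4))), Pow(14406, -1)), Mul(-28310, Pow(7322, -1))) = Add(Mul(Add(-21, Mul(Rational(7, 16), 116985856)), Rational(1, 14406)), Mul(-28310, Rational(1, 7322))) = Add(Mul(Add(-21, 51181312), Rational(1, 14406)), Rational(-14155, 3661)) = Add(Mul(51181291, Rational(1, 14406)), Rational(-14155, 3661)) = Add(Rational(7311613, 2058), Rational(-14155, 3661)) = Rational(3819812029, 1076334)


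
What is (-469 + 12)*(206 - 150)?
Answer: -25592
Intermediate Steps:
(-469 + 12)*(206 - 150) = -457*56 = -25592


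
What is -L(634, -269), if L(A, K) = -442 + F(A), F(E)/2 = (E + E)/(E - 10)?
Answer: 34159/78 ≈ 437.94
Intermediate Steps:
F(E) = 4*E/(-10 + E) (F(E) = 2*((E + E)/(E - 10)) = 2*((2*E)/(-10 + E)) = 2*(2*E/(-10 + E)) = 4*E/(-10 + E))
L(A, K) = -442 + 4*A/(-10 + A)
-L(634, -269) = -2*(2210 - 219*634)/(-10 + 634) = -2*(2210 - 138846)/624 = -2*(-136636)/624 = -1*(-34159/78) = 34159/78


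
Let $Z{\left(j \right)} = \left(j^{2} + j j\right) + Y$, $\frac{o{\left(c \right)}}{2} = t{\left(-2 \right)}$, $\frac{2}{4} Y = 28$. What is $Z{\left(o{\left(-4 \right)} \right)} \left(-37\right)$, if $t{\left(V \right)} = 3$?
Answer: $-4736$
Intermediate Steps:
$Y = 56$ ($Y = 2 \cdot 28 = 56$)
$o{\left(c \right)} = 6$ ($o{\left(c \right)} = 2 \cdot 3 = 6$)
$Z{\left(j \right)} = 56 + 2 j^{2}$ ($Z{\left(j \right)} = \left(j^{2} + j j\right) + 56 = \left(j^{2} + j^{2}\right) + 56 = 2 j^{2} + 56 = 56 + 2 j^{2}$)
$Z{\left(o{\left(-4 \right)} \right)} \left(-37\right) = \left(56 + 2 \cdot 6^{2}\right) \left(-37\right) = \left(56 + 2 \cdot 36\right) \left(-37\right) = \left(56 + 72\right) \left(-37\right) = 128 \left(-37\right) = -4736$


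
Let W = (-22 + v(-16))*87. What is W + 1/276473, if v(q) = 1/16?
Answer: -8442655985/4423568 ≈ -1908.6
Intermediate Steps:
v(q) = 1/16
W = -30537/16 (W = (-22 + 1/16)*87 = -351/16*87 = -30537/16 ≈ -1908.6)
W + 1/276473 = -30537/16 + 1/276473 = -8442655985/4423568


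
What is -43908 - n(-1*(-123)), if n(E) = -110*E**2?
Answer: 1620282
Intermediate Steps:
-43908 - n(-1*(-123)) = -43908 - (-110)*(-1*(-123))**2 = -43908 - (-110)*123**2 = -43908 - (-110)*15129 = -43908 - 1*(-1664190) = -43908 + 1664190 = 1620282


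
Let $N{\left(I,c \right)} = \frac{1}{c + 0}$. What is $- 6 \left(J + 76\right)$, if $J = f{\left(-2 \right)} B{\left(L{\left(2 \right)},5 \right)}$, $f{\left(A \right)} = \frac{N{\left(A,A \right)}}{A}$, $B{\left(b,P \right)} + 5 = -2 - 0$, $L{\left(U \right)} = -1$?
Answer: $- \frac{891}{2} \approx -445.5$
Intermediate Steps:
$B{\left(b,P \right)} = -7$ ($B{\left(b,P \right)} = -5 - 2 = -7$)
$N{\left(I,c \right)} = \frac{1}{c}$
$f{\left(A \right)} = \frac{1}{A^{2}}$ ($f{\left(A \right)} = \frac{1}{A A} = \frac{1}{A^{2}}$)
$J = - \frac{7}{4}$ ($J = \frac{1}{4} \left(-7\right) = - \frac{7}{4} \approx -1.75$)
$- 6 \left(J + 76\right) = - 6 \left(- \frac{7}{4} + 76\right) = \left(-6\right) \frac{297}{4} = - \frac{891}{2}$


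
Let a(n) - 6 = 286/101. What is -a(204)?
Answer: -892/101 ≈ -8.8317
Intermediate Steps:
a(n) = 892/101 (a(n) = 6 + 286/101 = 892/101)
-a(204) = -1*892/101 = -892/101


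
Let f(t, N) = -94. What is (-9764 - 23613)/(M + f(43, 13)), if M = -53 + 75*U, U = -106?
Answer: 33377/8097 ≈ 4.1221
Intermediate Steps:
M = -8003 (M = -53 + 75*(-106) = -53 - 7950 = -8003)
(-9764 - 23613)/(M + f(43, 13)) = (-9764 - 23613)/(-8003 - 94) = -33377/(-8097) = -33377*(-1/8097) = 33377/8097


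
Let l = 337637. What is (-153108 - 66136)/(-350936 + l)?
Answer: 219244/13299 ≈ 16.486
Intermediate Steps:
(-153108 - 66136)/(-350936 + l) = (-153108 - 66136)/(-350936 + 337637) = -219244/(-13299) = -219244*(-1/13299) = 219244/13299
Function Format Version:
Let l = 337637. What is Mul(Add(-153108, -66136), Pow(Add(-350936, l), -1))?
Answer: Rational(219244, 13299) ≈ 16.486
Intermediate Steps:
Mul(Add(-153108, -66136), Pow(Add(-350936, l), -1)) = Mul(Add(-153108, -66136), Pow(Add(-350936, 337637), -1)) = Mul(-219244, Pow(-13299, -1)) = Mul(-219244, Rational(-1, 13299)) = Rational(219244, 13299)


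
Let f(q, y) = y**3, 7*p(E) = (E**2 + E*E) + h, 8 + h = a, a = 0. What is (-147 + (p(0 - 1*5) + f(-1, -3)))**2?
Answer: 28224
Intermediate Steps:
h = -8 (h = -8 + 0 = -8)
p(E) = -8/7 + 2*E**2/7 (p(E) = ((E**2 + E*E) - 8)/7 = ((E**2 + E**2) - 8)/7 = (2*E**2 - 8)/7 = (-8 + 2*E**2)/7 = -8/7 + 2*E**2/7)
(-147 + (p(0 - 1*5) + f(-1, -3)))**2 = (-147 + ((-8/7 + 2*(0 - 1*5)**2/7) + (-3)**3))**2 = (-147 + ((-8/7 + 2*(0 - 5)**2/7) - 27))**2 = (-147 + ((-8/7 + (2/7)*(-5)**2) - 27))**2 = (-147 + ((-8/7 + (2/7)*25) - 27))**2 = (-147 + ((-8/7 + 50/7) - 27))**2 = (-147 + (6 - 27))**2 = (-147 - 21)**2 = (-168)**2 = 28224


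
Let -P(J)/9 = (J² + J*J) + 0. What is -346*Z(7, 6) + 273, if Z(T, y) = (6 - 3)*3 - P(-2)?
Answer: -27753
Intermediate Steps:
P(J) = -18*J² (P(J) = -9*((J² + J*J) + 0) = -9*((J² + J²) + 0) = -9*(2*J² + 0) = -18*J²)
Z(T, y) = 81 (Z(T, y) = (6 - 3)*3 - (-18)*(-2)² = 3*3 - (-18)*4 = 9 - 1*(-72) = 9 + 72 = 81)
-346*Z(7, 6) + 273 = -346*81 + 273 = -28026 + 273 = -27753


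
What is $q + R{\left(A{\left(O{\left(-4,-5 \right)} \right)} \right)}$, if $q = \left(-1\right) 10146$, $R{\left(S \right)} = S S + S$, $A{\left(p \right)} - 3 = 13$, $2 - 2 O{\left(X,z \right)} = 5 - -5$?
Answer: $-9874$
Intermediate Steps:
$O{\left(X,z \right)} = -4$ ($O{\left(X,z \right)} = 1 - \frac{5 - -5}{2} = 1 - \frac{5 + 5}{2} = 1 - 5 = -4$)
$A{\left(p \right)} = 16$ ($A{\left(p \right)} = 3 + 13 = 16$)
$R{\left(S \right)} = S + S^{2}$ ($R{\left(S \right)} = S^{2} + S = S + S^{2}$)
$q = -10146$
$q + R{\left(A{\left(O{\left(-4,-5 \right)} \right)} \right)} = -10146 + 16 \left(1 + 16\right) = -10146 + 16 \cdot 17 = -10146 + 272 = -9874$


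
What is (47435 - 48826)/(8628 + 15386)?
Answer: -1391/24014 ≈ -0.057925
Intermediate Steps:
(47435 - 48826)/(8628 + 15386) = -1391/24014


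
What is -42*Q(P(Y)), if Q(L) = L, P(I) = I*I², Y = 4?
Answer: -2688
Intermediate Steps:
P(I) = I³
-42*Q(P(Y)) = -42*4³ = -42*64 = -2688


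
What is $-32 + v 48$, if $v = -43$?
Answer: $-2096$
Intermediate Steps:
$-32 + v 48 = -32 - 2064 = -2096$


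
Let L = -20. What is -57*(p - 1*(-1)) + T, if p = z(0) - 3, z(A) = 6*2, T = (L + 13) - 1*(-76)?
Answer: -501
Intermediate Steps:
T = 69 (T = (-20 + 13) - 1*(-76) = -7 + 76 = 69)
z(A) = 12
p = 9 (p = 12 - 3 = 9)
-57*(p - 1*(-1)) + T = -57*(9 - 1*(-1)) + 69 = -57*(9 + 1) + 69 = -57*10 + 69 = -570 + 69 = -501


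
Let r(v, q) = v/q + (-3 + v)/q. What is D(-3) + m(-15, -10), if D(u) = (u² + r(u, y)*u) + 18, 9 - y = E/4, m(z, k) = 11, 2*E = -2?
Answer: 1514/37 ≈ 40.919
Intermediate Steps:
E = -1 (E = (½)*(-2) = -1)
y = 37/4 (y = 9 - (-1)/4 = 9 - 1*(-¼) = 9 + ¼ = 37/4 ≈ 9.2500)
r(v, q) = v/q + (-3 + v)/q
D(u) = 18 + u² + u*(-12/37 + 8*u/37) (D(u) = (u² + ((-3 + 2*u)/(37/4))*u) + 18 = (u² + (4*(-3 + 2*u)/37)*u) + 18 = (u² + (-12/37 + 8*u/37)*u) + 18 = (u² + u*(-12/37 + 8*u/37)) + 18 = 18 + u² + u*(-12/37 + 8*u/37))
D(-3) + m(-15, -10) = (18 - 12/37*(-3) + (45/37)*(-3)²) + 11 = (18 + 36/37 + (45/37)*9) + 11 = (18 + 36/37 + 405/37) + 11 = 1107/37 + 11 = 1514/37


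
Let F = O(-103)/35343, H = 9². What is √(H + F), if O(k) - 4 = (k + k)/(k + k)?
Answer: 2*√2810542119/11781 ≈ 9.0000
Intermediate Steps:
H = 81
O(k) = 5 (O(k) = 4 + (k + k)/(k + k) = 4 + (2*k)/((2*k)) = 4 + (2*k)*(1/(2*k)) = 4 + 1 = 5)
F = 5/35343 ≈ 0.00014147
√(H + F) = √(81 + 5/35343) = √(2862788/35343) = 2*√2810542119/11781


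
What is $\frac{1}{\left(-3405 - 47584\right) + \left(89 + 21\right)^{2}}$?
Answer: $- \frac{1}{38889} \approx -2.5714 \cdot 10^{-5}$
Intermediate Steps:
$\frac{1}{\left(-3405 - 47584\right) + \left(89 + 21\right)^{2}} = \frac{1}{\left(-3405 - 47584\right) + 110^{2}} = \frac{1}{-50989 + 12100} = \frac{1}{-38889} = - \frac{1}{38889}$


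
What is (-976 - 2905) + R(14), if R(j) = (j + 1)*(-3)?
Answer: -3926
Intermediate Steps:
R(j) = -3 - 3*j (R(j) = (1 + j)*(-3) = -3 - 3*j)
(-976 - 2905) + R(14) = (-976 - 2905) + (-3 - 3*14) = -3881 + (-3 - 42) = -3881 - 45 = -3926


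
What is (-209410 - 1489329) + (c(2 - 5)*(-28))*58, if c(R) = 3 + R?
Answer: -1698739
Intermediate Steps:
(-209410 - 1489329) + (c(2 - 5)*(-28))*58 = (-209410 - 1489329) + ((3 + (2 - 5))*(-28))*58 = -1698739 + ((3 - 3)*(-28))*58 = -1698739 + (0*(-28))*58 = -1698739 + 0*58 = -1698739 + 0 = -1698739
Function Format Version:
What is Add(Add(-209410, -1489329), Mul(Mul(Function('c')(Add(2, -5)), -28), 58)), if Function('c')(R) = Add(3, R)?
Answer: -1698739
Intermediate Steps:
Add(Add(-209410, -1489329), Mul(Mul(Function('c')(Add(2, -5)), -28), 58)) = Add(Add(-209410, -1489329), Mul(Mul(Add(3, Add(2, -5)), -28), 58)) = Add(-1698739, Mul(Mul(Add(3, -3), -28), 58)) = Add(-1698739, Mul(Mul(0, -28), 58)) = Add(-1698739, Mul(0, 58)) = Add(-1698739, 0) = -1698739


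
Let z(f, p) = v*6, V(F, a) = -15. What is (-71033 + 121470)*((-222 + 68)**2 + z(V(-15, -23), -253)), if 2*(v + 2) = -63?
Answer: 1186026055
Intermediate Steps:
v = -67/2 (v = -2 + (1/2)*(-63) = -2 - 63/2 = -67/2 ≈ -33.500)
z(f, p) = -201 (z(f, p) = -67/2*6 = -201)
(-71033 + 121470)*((-222 + 68)**2 + z(V(-15, -23), -253)) = (-71033 + 121470)*((-222 + 68)**2 - 201) = 50437*((-154)**2 - 201) = 50437*(23716 - 201) = 50437*23515 = 1186026055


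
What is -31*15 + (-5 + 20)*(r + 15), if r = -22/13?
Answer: -3450/13 ≈ -265.38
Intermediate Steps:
r = -22/13 (r = -22*1/13 = -22/13 ≈ -1.6923)
-31*15 + (-5 + 20)*(r + 15) = -31*15 + (-5 + 20)*(-22/13 + 15) = -465 + 15*(173/13) = -465 + 2595/13 = -3450/13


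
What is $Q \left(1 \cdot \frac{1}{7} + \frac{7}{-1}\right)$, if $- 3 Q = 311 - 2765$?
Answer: $- \frac{39264}{7} \approx -5609.1$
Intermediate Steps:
$Q = 818$ ($Q = - \frac{311 - 2765}{3} = \left(- \frac{1}{3}\right) \left(-2454\right) = 818$)
$Q \left(1 \cdot \frac{1}{7} + \frac{7}{-1}\right) = 818 \left(1 \cdot \frac{1}{7} + \frac{7}{-1}\right) = 818 \left(1 \cdot \frac{1}{7} + 7 \left(-1\right)\right) = 818 \left(\frac{1}{7} - 7\right) = 818 \left(- \frac{48}{7}\right) = - \frac{39264}{7}$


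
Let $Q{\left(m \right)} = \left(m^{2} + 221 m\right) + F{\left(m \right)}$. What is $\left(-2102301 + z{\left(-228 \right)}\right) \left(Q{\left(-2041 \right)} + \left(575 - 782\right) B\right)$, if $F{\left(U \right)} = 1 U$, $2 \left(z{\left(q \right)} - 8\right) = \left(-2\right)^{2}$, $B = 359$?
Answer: $-7648693867406$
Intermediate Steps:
$z{\left(q \right)} = 10$ ($z{\left(q \right)} = 8 + \frac{\left(-2\right)^{2}}{2} = 8 + \frac{1}{2} \cdot 4 = 8 + 2 = 10$)
$F{\left(U \right)} = U$
$Q{\left(m \right)} = m^{2} + 222 m$ ($Q{\left(m \right)} = \left(m^{2} + 221 m\right) + m = m^{2} + 222 m$)
$\left(-2102301 + z{\left(-228 \right)}\right) \left(Q{\left(-2041 \right)} + \left(575 - 782\right) B\right) = \left(-2102301 + 10\right) \left(- 2041 \left(222 - 2041\right) + \left(575 - 782\right) 359\right) = - 2102291 \left(\left(-2041\right) \left(-1819\right) - 74313\right) = - 2102291 \left(3712579 - 74313\right) = \left(-2102291\right) 3638266 = -7648693867406$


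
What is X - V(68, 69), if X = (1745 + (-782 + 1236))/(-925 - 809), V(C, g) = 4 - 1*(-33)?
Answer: -22119/578 ≈ -38.268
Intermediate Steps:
V(C, g) = 37 (V(C, g) = 4 + 33 = 37)
X = -733/578 (X = (1745 + 454)/(-1734) = 2199*(-1/1734) = -733/578 ≈ -1.2682)
X - V(68, 69) = -733/578 - 1*37 = -733/578 - 37 = -22119/578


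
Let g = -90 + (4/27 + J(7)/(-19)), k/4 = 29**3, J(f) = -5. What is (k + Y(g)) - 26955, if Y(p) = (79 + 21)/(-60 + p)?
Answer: 5417798839/76739 ≈ 70600.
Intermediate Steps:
k = 97556 (k = 4*29**3 = 4*24389 = 97556)
g = -45959/513 (g = -90 + (4/27 - 5/(-19)) = -90 + (4*(1/27) - 5*(-1/19)) = -90 + (4/27 + 5/19) = -90 + 211/513 = -45959/513 ≈ -89.589)
Y(p) = 100/(-60 + p)
(k + Y(g)) - 26955 = (97556 + 100/(-60 - 45959/513)) - 26955 = (97556 + 100/(-76739/513)) - 26955 = (97556 + 100*(-513/76739)) - 26955 = (97556 - 51300/76739) - 26955 = 7486298584/76739 - 26955 = 5417798839/76739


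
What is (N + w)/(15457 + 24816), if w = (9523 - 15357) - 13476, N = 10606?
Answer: -512/2369 ≈ -0.21613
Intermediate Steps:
w = -19310 (w = -5834 - 13476 = -19310)
(N + w)/(15457 + 24816) = (10606 - 19310)/(15457 + 24816) = -8704/40273 = -8704*1/40273 = -512/2369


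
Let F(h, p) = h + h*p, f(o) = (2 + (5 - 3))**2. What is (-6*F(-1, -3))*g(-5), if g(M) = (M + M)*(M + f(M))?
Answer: 1320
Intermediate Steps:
f(o) = 16 (f(o) = (2 + 2)**2 = 4**2 = 16)
g(M) = 2*M*(16 + M) (g(M) = (M + M)*(M + 16) = (2*M)*(16 + M) = 2*M*(16 + M))
(-6*F(-1, -3))*g(-5) = (-(-6)*(1 - 3))*(2*(-5)*(16 - 5)) = (-(-6)*(-2))*(2*(-5)*11) = -6*2*(-110) = -12*(-110) = 1320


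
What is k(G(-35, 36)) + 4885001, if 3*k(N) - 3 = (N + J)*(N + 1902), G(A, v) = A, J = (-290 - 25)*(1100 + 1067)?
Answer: -1259833874/3 ≈ -4.1994e+8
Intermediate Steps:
J = -682605 (J = -315*2167 = -682605)
k(N) = 1 + (-682605 + N)*(1902 + N)/3 (k(N) = 1 + ((N - 682605)*(N + 1902))/3 = 1 + ((-682605 + N)*(1902 + N))/3 = 1 + (-682605 + N)*(1902 + N)/3)
k(G(-35, 36)) + 4885001 = (-432771569 - 226901*(-35) + (⅓)*(-35)²) + 4885001 = (-432771569 + 7941535 + (⅓)*1225) + 4885001 = (-432771569 + 7941535 + 1225/3) + 4885001 = -1274488877/3 + 4885001 = -1259833874/3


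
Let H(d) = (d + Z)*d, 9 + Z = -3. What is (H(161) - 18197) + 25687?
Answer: 31479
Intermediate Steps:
Z = -12 (Z = -9 - 3 = -12)
H(d) = d*(-12 + d) (H(d) = (d - 12)*d = (-12 + d)*d = d*(-12 + d))
(H(161) - 18197) + 25687 = (161*(-12 + 161) - 18197) + 25687 = (161*149 - 18197) + 25687 = (23989 - 18197) + 25687 = 5792 + 25687 = 31479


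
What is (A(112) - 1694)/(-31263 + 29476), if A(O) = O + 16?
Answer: 1566/1787 ≈ 0.87633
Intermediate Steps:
A(O) = 16 + O
(A(112) - 1694)/(-31263 + 29476) = ((16 + 112) - 1694)/(-31263 + 29476) = (128 - 1694)/(-1787) = -1566*(-1/1787) = 1566/1787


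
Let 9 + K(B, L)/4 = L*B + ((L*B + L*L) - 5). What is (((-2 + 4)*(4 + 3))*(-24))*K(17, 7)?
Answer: -366912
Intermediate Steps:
K(B, L) = -56 + 4*L**2 + 8*B*L (K(B, L) = -36 + 4*(L*B + ((L*B + L*L) - 5)) = -36 + 4*(B*L + ((B*L + L**2) - 5)) = -36 + 4*(B*L + ((L**2 + B*L) - 5)) = -36 + 4*(B*L + (-5 + L**2 + B*L)) = -36 + 4*(-5 + L**2 + 2*B*L) = -36 + (-20 + 4*L**2 + 8*B*L) = -56 + 4*L**2 + 8*B*L)
(((-2 + 4)*(4 + 3))*(-24))*K(17, 7) = (((-2 + 4)*(4 + 3))*(-24))*(-56 + 4*7**2 + 8*17*7) = ((2*7)*(-24))*(-56 + 4*49 + 952) = (14*(-24))*(-56 + 196 + 952) = -336*1092 = -366912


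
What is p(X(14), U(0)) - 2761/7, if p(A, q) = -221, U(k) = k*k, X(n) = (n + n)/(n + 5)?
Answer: -4308/7 ≈ -615.43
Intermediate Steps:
X(n) = 2*n/(5 + n) (X(n) = (2*n)/(5 + n) = 2*n/(5 + n))
U(k) = k²
p(X(14), U(0)) - 2761/7 = -221 - 2761/7 = -4308/7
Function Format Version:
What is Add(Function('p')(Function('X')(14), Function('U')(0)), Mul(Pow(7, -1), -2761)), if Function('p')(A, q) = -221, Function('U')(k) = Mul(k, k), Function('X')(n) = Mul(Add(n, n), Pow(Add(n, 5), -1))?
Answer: Rational(-4308, 7) ≈ -615.43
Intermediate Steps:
Function('X')(n) = Mul(2, n, Pow(Add(5, n), -1)) (Function('X')(n) = Mul(Mul(2, n), Pow(Add(5, n), -1)) = Mul(2, n, Pow(Add(5, n), -1)))
Function('U')(k) = Pow(k, 2)
Add(Function('p')(Function('X')(14), Function('U')(0)), Mul(Pow(7, -1), -2761)) = Add(-221, Mul(Pow(7, -1), -2761)) = Add(-221, Mul(Rational(1, 7), -2761)) = Add(-221, Rational(-2761, 7)) = Rational(-4308, 7)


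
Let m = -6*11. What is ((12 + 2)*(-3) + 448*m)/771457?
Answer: -29610/771457 ≈ -0.038382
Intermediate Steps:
m = -66
((12 + 2)*(-3) + 448*m)/771457 = ((12 + 2)*(-3) + 448*(-66))/771457 = (14*(-3) - 29568)*(1/771457) = (-42 - 29568)*(1/771457) = -29610*1/771457 = -29610/771457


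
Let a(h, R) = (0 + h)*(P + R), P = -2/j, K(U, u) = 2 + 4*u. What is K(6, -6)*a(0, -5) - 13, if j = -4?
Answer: -13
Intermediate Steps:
P = ½ (P = -2/(-4) = -2*(-¼) = ½ ≈ 0.50000)
a(h, R) = h*(½ + R) (a(h, R) = (0 + h)*(½ + R) = h*(½ + R))
K(6, -6)*a(0, -5) - 13 = (2 + 4*(-6))*(0*(½ - 5)) - 13 = (2 - 24)*(0*(-9/2)) - 13 = -22*0 - 13 = 0 - 13 = -13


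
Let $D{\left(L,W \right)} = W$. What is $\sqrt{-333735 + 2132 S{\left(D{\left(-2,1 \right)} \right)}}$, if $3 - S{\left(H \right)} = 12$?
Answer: $i \sqrt{352923} \approx 594.07 i$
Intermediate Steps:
$S{\left(H \right)} = -9$ ($S{\left(H \right)} = 3 - 12 = -9$)
$\sqrt{-333735 + 2132 S{\left(D{\left(-2,1 \right)} \right)}} = \sqrt{-333735 + 2132 \left(-9\right)} = \sqrt{-333735 - 19188} = \sqrt{-352923} = i \sqrt{352923}$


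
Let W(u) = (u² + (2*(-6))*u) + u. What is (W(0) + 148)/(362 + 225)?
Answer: 148/587 ≈ 0.25213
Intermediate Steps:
W(u) = u² - 11*u (W(u) = (u² - 12*u) + u = u² - 11*u)
(W(0) + 148)/(362 + 225) = (0*(-11 + 0) + 148)/(362 + 225) = (0*(-11) + 148)/587 = (0 + 148)*(1/587) = 148*(1/587) = 148/587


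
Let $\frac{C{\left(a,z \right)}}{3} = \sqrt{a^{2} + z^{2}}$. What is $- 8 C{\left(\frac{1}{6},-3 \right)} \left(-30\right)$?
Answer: $600 \sqrt{13} \approx 2163.3$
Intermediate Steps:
$C{\left(a,z \right)} = 3 \sqrt{a^{2} + z^{2}}$
$- 8 C{\left(\frac{1}{6},-3 \right)} \left(-30\right) = - 8 \cdot 3 \sqrt{\left(\frac{1}{6}\right)^{2} + \left(-3\right)^{2}} \left(-30\right) = - 8 \cdot 3 \sqrt{\left(\frac{1}{6}\right)^{2} + 9} \left(-30\right) = - 8 \cdot 3 \sqrt{\frac{1}{36} + 9} \left(-30\right) = - 8 \cdot 3 \sqrt{\frac{325}{36}} \left(-30\right) = - 8 \cdot 3 \frac{5 \sqrt{13}}{6} \left(-30\right) = - 8 \frac{5 \sqrt{13}}{2} \left(-30\right) = - 20 \sqrt{13} \left(-30\right) = 600 \sqrt{13}$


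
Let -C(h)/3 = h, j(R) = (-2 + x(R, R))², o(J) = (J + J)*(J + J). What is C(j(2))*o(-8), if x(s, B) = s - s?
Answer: -3072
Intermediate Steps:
o(J) = 4*J² (o(J) = (2*J)*(2*J) = 4*J²)
x(s, B) = 0
j(R) = 4 (j(R) = (-2 + 0)² = (-2)² = 4)
C(h) = -3*h
C(j(2))*o(-8) = (-3*4)*(4*(-8)²) = -48*64 = -12*256 = -3072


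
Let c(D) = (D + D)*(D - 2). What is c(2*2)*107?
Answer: 1712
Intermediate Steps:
c(D) = 2*D*(-2 + D) (c(D) = (2*D)*(-2 + D) = 2*D*(-2 + D))
c(2*2)*107 = (2*(2*2)*(-2 + 2*2))*107 = (2*4*(-2 + 4))*107 = (2*4*2)*107 = 16*107 = 1712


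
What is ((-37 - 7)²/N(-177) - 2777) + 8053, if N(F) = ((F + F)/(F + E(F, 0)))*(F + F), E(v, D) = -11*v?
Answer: 938692/177 ≈ 5303.3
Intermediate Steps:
N(F) = -2*F/5 (N(F) = ((F + F)/(F - 11*F))*(F + F) = ((2*F)/((-10*F)))*(2*F) = ((2*F)*(-1/(10*F)))*(2*F) = -2*F/5)
((-37 - 7)²/N(-177) - 2777) + 8053 = ((-37 - 7)²/((-⅖*(-177))) - 2777) + 8053 = ((-44)²/(354/5) - 2777) + 8053 = (1936*(5/354) - 2777) + 8053 = (4840/177 - 2777) + 8053 = -486689/177 + 8053 = 938692/177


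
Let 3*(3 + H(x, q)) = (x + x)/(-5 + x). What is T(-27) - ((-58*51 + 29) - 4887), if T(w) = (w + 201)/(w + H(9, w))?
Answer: 148388/19 ≈ 7809.9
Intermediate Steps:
H(x, q) = -3 + 2*x/(3*(-5 + x)) (H(x, q) = -3 + ((x + x)/(-5 + x))/3 = -3 + ((2*x)/(-5 + x))/3 = -3 + (2*x/(-5 + x))/3 = -3 + 2*x/(3*(-5 + x)))
T(w) = (201 + w)/(-3/2 + w) (T(w) = (w + 201)/(w + (45 - 7*9)/(3*(-5 + 9))) = (201 + w)/(w + (⅓)*(45 - 63)/4) = (201 + w)/(w + (⅓)*(¼)*(-18)) = (201 + w)/(w - 3/2) = (201 + w)/(-3/2 + w))
T(-27) - ((-58*51 + 29) - 4887) = 2*(201 - 27)/(-3 + 2*(-27)) - ((-58*51 + 29) - 4887) = 2*174/(-3 - 54) - ((-2958 + 29) - 4887) = 2*174/(-57) - (-2929 - 4887) = 2*(-1/57)*174 - 1*(-7816) = -116/19 + 7816 = 148388/19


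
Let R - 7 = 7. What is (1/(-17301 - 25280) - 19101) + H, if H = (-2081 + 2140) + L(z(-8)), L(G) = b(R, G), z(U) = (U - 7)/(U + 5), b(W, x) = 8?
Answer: -810486755/42581 ≈ -19034.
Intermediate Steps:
R = 14 (R = 7 + 7 = 14)
z(U) = (-7 + U)/(5 + U)
L(G) = 8
H = 67 (H = (-2081 + 2140) + 8 = 59 + 8 = 67)
(1/(-17301 - 25280) - 19101) + H = (1/(-17301 - 25280) - 19101) + 67 = (1/(-42581) - 19101) + 67 = (-1/42581 - 19101) + 67 = -813339682/42581 + 67 = -810486755/42581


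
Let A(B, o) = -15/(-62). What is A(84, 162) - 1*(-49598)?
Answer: 3075091/62 ≈ 49598.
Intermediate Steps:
A(B, o) = 15/62 (A(B, o) = -15*(-1/62) = 15/62)
A(84, 162) - 1*(-49598) = 15/62 - 1*(-49598) = 15/62 + 49598 = 3075091/62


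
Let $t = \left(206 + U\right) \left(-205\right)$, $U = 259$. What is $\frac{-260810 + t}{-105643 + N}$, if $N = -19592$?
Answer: $\frac{71227}{25047} \approx 2.8437$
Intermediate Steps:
$t = -95325$ ($t = \left(206 + 259\right) \left(-205\right) = 465 \left(-205\right) = -95325$)
$\frac{-260810 + t}{-105643 + N} = \frac{-260810 - 95325}{-105643 - 19592} = - \frac{356135}{-125235} = \left(-356135\right) \left(- \frac{1}{125235}\right) = \frac{71227}{25047}$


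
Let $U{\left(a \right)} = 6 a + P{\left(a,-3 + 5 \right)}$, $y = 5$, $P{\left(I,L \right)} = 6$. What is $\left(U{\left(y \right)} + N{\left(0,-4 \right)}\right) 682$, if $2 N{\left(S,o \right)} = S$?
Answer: $24552$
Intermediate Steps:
$N{\left(S,o \right)} = \frac{S}{2}$
$U{\left(a \right)} = 6 + 6 a$ ($U{\left(a \right)} = 6 a + 6 = 6 + 6 a$)
$\left(U{\left(y \right)} + N{\left(0,-4 \right)}\right) 682 = \left(\left(6 + 6 \cdot 5\right) + \frac{1}{2} \cdot 0\right) 682 = \left(\left(6 + 30\right) + 0\right) 682 = \left(36 + 0\right) 682 = 36 \cdot 682 = 24552$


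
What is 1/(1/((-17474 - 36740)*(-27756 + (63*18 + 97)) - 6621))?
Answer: 1438019729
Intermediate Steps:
1/(1/((-17474 - 36740)*(-27756 + (63*18 + 97)) - 6621)) = 1/(1/(-54214*(-27756 + (1134 + 97)) - 6621)) = 1/(1/(-54214*(-27756 + 1231) - 6621)) = 1/(1/(-54214*(-26525) - 6621)) = 1/(1/(1438026350 - 6621)) = 1/(1/1438019729) = 1438019729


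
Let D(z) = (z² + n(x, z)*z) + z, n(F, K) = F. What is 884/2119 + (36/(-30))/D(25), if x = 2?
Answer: 118511/285250 ≈ 0.41546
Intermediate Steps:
D(z) = z² + 3*z (D(z) = (z² + 2*z) + z = z² + 3*z)
884/2119 + (36/(-30))/D(25) = 884/2119 + (36/(-30))/((25*(3 + 25))) = 884*(1/2119) + (36*(-1/30))/((25*28)) = 68/163 - 6/5/700 = 68/163 - 6/5*1/700 = 68/163 - 3/1750 = 118511/285250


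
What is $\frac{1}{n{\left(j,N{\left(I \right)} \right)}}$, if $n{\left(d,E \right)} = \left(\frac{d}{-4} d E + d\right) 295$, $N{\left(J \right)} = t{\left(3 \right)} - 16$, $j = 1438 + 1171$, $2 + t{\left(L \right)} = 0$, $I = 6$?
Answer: $\frac{2}{18073808365} \approx 1.1066 \cdot 10^{-10}$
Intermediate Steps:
$t{\left(L \right)} = -2$ ($t{\left(L \right)} = -2 + 0 = -2$)
$j = 2609$
$N{\left(J \right)} = -18$ ($N{\left(J \right)} = -2 - 16 = -18$)
$n{\left(d,E \right)} = 295 d - \frac{295 E d^{2}}{4}$ ($n{\left(d,E \right)} = \left(d \left(- \frac{1}{4}\right) d E + d\right) 295 = \left(- \frac{d}{4} d E + d\right) 295 = \left(- \frac{d^{2}}{4} E + d\right) 295 = \left(- \frac{E d^{2}}{4} + d\right) 295 = \left(d - \frac{E d^{2}}{4}\right) 295 = 295 d - \frac{295 E d^{2}}{4}$)
$\frac{1}{n{\left(j,N{\left(I \right)} \right)}} = \frac{1}{\frac{295}{4} \cdot 2609 \left(4 - \left(-18\right) 2609\right)} = \frac{1}{\frac{295}{4} \cdot 2609 \left(4 + 46962\right)} = \frac{1}{\frac{295}{4} \cdot 2609 \cdot 46966} = \frac{1}{\frac{18073808365}{2}} = \frac{2}{18073808365}$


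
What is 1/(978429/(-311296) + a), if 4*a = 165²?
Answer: 311296/2117779971 ≈ 0.00014699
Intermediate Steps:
a = 27225/4 (a = (¼)*165² = (¼)*27225 = 27225/4 ≈ 6806.3)
1/(978429/(-311296) + a) = 1/(978429/(-311296) + 27225/4) = 1/(978429*(-1/311296) + 27225/4) = 1/(-978429/311296 + 27225/4) = 1/(2117779971/311296) = 311296/2117779971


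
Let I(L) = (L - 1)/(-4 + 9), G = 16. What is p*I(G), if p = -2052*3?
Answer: -18468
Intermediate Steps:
I(L) = -1/5 + L/5 (I(L) = (-1 + L)/5 = (-1 + L)*(1/5) = -1/5 + L/5)
p = -6156 (p = -171*36 = -6156)
p*I(G) = -6156*(-1/5 + (1/5)*16) = -6156*(-1/5 + 16/5) = -6156*3 = -18468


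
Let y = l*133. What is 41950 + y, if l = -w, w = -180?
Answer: 65890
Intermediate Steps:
l = 180 (l = -1*(-180) = 180)
y = 23940 (y = 180*133 = 23940)
41950 + y = 41950 + 23940 = 65890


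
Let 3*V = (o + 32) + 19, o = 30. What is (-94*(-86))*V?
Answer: 218268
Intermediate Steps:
V = 27 (V = ((30 + 32) + 19)/3 = (62 + 19)/3 = (1/3)*81 = 27)
(-94*(-86))*V = -94*(-86)*27 = 8084*27 = 218268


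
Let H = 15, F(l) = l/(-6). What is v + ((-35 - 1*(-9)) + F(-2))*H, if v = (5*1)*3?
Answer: -370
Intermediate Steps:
F(l) = -l/6 (F(l) = l*(-1/6) = -l/6)
v = 15 (v = 5*3 = 15)
v + ((-35 - 1*(-9)) + F(-2))*H = 15 + ((-35 - 1*(-9)) - 1/6*(-2))*15 = 15 + ((-35 + 9) + 1/3)*15 = 15 + (-26 + 1/3)*15 = 15 - 77/3*15 = 15 - 385 = -370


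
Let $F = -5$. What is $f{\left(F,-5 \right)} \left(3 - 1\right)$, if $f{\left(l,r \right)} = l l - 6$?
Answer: $38$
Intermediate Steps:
$f{\left(l,r \right)} = -6 + l^{2}$ ($f{\left(l,r \right)} = l^{2} - 6 = -6 + l^{2}$)
$f{\left(F,-5 \right)} \left(3 - 1\right) = \left(-6 + \left(-5\right)^{2}\right) \left(3 - 1\right) = \left(-6 + 25\right) 2 = 19 \cdot 2 = 38$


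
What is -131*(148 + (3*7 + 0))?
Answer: -22139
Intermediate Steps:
-131*(148 + (3*7 + 0)) = -131*(148 + (21 + 0)) = -131*(148 + 21) = -131*169 = -22139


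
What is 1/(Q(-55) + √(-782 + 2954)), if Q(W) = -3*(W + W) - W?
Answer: 385/146053 - 2*√543/146053 ≈ 0.0023169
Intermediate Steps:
Q(W) = -7*W (Q(W) = -6*W - W = -7*W)
1/(Q(-55) + √(-782 + 2954)) = 1/(-7*(-55) + √(-782 + 2954)) = 1/(385 + √2172) = 1/(385 + 2*√543)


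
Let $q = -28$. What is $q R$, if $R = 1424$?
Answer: $-39872$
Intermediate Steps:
$q R = \left(-28\right) 1424 = -39872$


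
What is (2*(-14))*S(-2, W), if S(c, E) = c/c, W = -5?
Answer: -28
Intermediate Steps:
S(c, E) = 1
(2*(-14))*S(-2, W) = (2*(-14))*1 = -28*1 = -28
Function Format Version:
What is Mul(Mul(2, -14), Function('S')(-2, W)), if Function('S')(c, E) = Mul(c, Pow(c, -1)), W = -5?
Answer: -28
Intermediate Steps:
Function('S')(c, E) = 1
Mul(Mul(2, -14), Function('S')(-2, W)) = Mul(Mul(2, -14), 1) = Mul(-28, 1) = -28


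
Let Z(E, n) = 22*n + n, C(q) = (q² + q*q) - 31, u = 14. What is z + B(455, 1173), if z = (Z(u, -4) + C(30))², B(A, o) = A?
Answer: 2812784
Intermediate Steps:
C(q) = -31 + 2*q² (C(q) = (q² + q²) - 31 = 2*q² - 31 = -31 + 2*q²)
Z(E, n) = 23*n
z = 2812329 (z = (23*(-4) + (-31 + 2*30²))² = (-92 + (-31 + 2*900))² = (-92 + (-31 + 1800))² = (-92 + 1769)² = 1677² = 2812329)
z + B(455, 1173) = 2812329 + 455 = 2812784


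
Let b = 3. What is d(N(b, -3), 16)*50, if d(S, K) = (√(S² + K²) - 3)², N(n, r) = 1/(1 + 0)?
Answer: 13300 - 300*√257 ≈ 8490.6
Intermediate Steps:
N(n, r) = 1 (N(n, r) = 1/1 = 1)
d(S, K) = (-3 + √(K² + S²))² (d(S, K) = (√(K² + S²) - 3)² = (-3 + √(K² + S²))²)
d(N(b, -3), 16)*50 = (-3 + √(16² + 1²))²*50 = (-3 + √(256 + 1))²*50 = (-3 + √257)²*50 = 50*(-3 + √257)²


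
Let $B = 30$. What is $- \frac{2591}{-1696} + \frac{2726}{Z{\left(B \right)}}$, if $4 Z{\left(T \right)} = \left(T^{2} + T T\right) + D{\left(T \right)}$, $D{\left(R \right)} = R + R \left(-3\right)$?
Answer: $\frac{198289}{25440} \approx 7.7944$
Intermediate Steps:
$D{\left(R \right)} = - 2 R$ ($D{\left(R \right)} = R - 3 R = - 2 R$)
$Z{\left(T \right)} = \frac{T^{2}}{2} - \frac{T}{2}$ ($Z{\left(T \right)} = \frac{\left(T^{2} + T T\right) - 2 T}{4} = \frac{\left(T^{2} + T^{2}\right) - 2 T}{4} = \frac{2 T^{2} - 2 T}{4} = \frac{- 2 T + 2 T^{2}}{4} = \frac{T^{2}}{2} - \frac{T}{2}$)
$- \frac{2591}{-1696} + \frac{2726}{Z{\left(B \right)}} = - \frac{2591}{-1696} + \frac{2726}{\frac{1}{2} \cdot 30 \left(-1 + 30\right)} = \left(-2591\right) \left(- \frac{1}{1696}\right) + \frac{2726}{\frac{1}{2} \cdot 30 \cdot 29} = \frac{2591}{1696} + \frac{2726}{435} = \frac{2591}{1696} + 2726 \cdot \frac{1}{435} = \frac{2591}{1696} + \frac{94}{15} = \frac{198289}{25440}$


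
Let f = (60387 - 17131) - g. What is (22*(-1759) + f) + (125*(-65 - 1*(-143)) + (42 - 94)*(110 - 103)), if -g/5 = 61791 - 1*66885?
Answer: -11526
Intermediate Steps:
g = 25470 (g = -5*(61791 - 1*66885) = -5*(61791 - 66885) = -5*(-5094) = 25470)
f = 17786 (f = (60387 - 17131) - 1*25470 = 43256 - 25470 = 17786)
(22*(-1759) + f) + (125*(-65 - 1*(-143)) + (42 - 94)*(110 - 103)) = (22*(-1759) + 17786) + (125*(-65 - 1*(-143)) + (42 - 94)*(110 - 103)) = (-38698 + 17786) + (125*(-65 + 143) - 52*7) = -20912 + (125*78 - 364) = -20912 + (9750 - 364) = -20912 + 9386 = -11526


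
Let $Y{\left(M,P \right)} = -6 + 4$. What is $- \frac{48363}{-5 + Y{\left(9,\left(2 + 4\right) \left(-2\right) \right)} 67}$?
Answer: $\frac{48363}{139} \approx 347.94$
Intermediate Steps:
$Y{\left(M,P \right)} = -2$
$- \frac{48363}{-5 + Y{\left(9,\left(2 + 4\right) \left(-2\right) \right)} 67} = - \frac{48363}{-5 - 134} = - \frac{48363}{-139} = \left(-48363\right) \left(- \frac{1}{139}\right) = \frac{48363}{139}$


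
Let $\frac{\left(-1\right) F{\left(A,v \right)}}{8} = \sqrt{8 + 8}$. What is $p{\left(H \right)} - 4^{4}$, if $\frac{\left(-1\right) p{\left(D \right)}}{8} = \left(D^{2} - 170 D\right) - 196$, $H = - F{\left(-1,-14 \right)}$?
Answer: $36640$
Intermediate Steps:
$F{\left(A,v \right)} = -32$ ($F{\left(A,v \right)} = - 8 \sqrt{8 + 8} = - 8 \sqrt{16} = \left(-8\right) 4 = -32$)
$H = 32$ ($H = \left(-1\right) \left(-32\right) = 32$)
$p{\left(D \right)} = 1568 - 8 D^{2} + 1360 D$ ($p{\left(D \right)} = - 8 \left(\left(D^{2} - 170 D\right) - 196\right) = - 8 \left(-196 + D^{2} - 170 D\right) = 1568 - 8 D^{2} + 1360 D$)
$p{\left(H \right)} - 4^{4} = \left(1568 - 8 \cdot 32^{2} + 1360 \cdot 32\right) - 4^{4} = \left(1568 - 8192 + 43520\right) - 256 = 36896 - 256 = 36640$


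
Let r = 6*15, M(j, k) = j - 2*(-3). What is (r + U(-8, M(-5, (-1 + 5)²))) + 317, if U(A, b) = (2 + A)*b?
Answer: 401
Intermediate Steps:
M(j, k) = 6 + j (M(j, k) = j + 6 = 6 + j)
r = 90
U(A, b) = b*(2 + A)
(r + U(-8, M(-5, (-1 + 5)²))) + 317 = (90 + (6 - 5)*(2 - 8)) + 317 = (90 + 1*(-6)) + 317 = (90 - 6) + 317 = 84 + 317 = 401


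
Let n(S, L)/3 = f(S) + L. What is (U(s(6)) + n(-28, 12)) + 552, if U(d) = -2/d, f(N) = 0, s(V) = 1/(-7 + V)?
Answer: 590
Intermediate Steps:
n(S, L) = 3*L (n(S, L) = 3*(0 + L) = 3*L)
(U(s(6)) + n(-28, 12)) + 552 = (-2/(1/(-7 + 6)) + 3*12) + 552 = (-2/(1/(-1)) + 36) + 552 = (-2/(-1) + 36) + 552 = (-2*(-1) + 36) + 552 = (2 + 36) + 552 = 38 + 552 = 590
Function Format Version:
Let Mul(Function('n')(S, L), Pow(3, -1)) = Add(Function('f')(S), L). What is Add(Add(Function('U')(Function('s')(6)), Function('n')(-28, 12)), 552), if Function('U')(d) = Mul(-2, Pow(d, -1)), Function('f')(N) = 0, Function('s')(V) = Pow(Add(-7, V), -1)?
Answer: 590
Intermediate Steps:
Function('n')(S, L) = Mul(3, L) (Function('n')(S, L) = Mul(3, Add(0, L)) = Mul(3, L))
Add(Add(Function('U')(Function('s')(6)), Function('n')(-28, 12)), 552) = Add(Add(Mul(-2, Pow(Pow(Add(-7, 6), -1), -1)), Mul(3, 12)), 552) = Add(Add(Mul(-2, Pow(Pow(-1, -1), -1)), 36), 552) = Add(Add(Mul(-2, Pow(-1, -1)), 36), 552) = Add(Add(Mul(-2, -1), 36), 552) = Add(Add(2, 36), 552) = Add(38, 552) = 590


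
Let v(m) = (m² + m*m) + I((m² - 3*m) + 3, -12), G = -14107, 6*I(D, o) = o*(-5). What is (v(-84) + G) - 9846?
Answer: -9831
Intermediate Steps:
I(D, o) = -5*o/6 (I(D, o) = (o*(-5))/6 = (-5*o)/6 = -5*o/6)
v(m) = 10 + 2*m² (v(m) = (m² + m*m) - ⅚*(-12) = (m² + m²) + 10 = 2*m² + 10 = 10 + 2*m²)
(v(-84) + G) - 9846 = ((10 + 2*(-84)²) - 14107) - 9846 = ((10 + 2*7056) - 14107) - 9846 = ((10 + 14112) - 14107) - 9846 = (14122 - 14107) - 9846 = 15 - 9846 = -9831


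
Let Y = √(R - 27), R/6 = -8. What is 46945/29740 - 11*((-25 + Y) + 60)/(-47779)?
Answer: 450887011/284189492 + 55*I*√3/47779 ≈ 1.5866 + 0.0019938*I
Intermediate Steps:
R = -48 (R = 6*(-8) = -48)
Y = 5*I*√3 (Y = √(-48 - 27) = √(-75) = 5*I*√3 ≈ 8.6602*I)
46945/29740 - 11*((-25 + Y) + 60)/(-47779) = 46945/29740 - 11*((-25 + 5*I*√3) + 60)/(-47779) = 46945*(1/29740) - 11*(35 + 5*I*√3)*(-1/47779) = 9389/5948 + (-385 - 55*I*√3)*(-1/47779) = 9389/5948 + (385/47779 + 55*I*√3/47779) = 450887011/284189492 + 55*I*√3/47779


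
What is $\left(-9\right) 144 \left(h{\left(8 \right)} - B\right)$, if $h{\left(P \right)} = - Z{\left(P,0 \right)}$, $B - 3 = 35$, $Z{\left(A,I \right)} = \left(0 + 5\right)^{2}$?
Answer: $81648$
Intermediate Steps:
$Z{\left(A,I \right)} = 25$ ($Z{\left(A,I \right)} = 5^{2} = 25$)
$B = 38$ ($B = 3 + 35 = 38$)
$h{\left(P \right)} = -25$ ($h{\left(P \right)} = \left(-1\right) 25 = -25$)
$\left(-9\right) 144 \left(h{\left(8 \right)} - B\right) = \left(-9\right) 144 \left(-25 - 38\right) = - 1296 \left(-25 - 38\right) = \left(-1296\right) \left(-63\right) = 81648$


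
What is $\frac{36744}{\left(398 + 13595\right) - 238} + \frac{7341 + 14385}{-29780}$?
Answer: $\frac{26513173}{13654130} \approx 1.9418$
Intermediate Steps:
$\frac{36744}{\left(398 + 13595\right) - 238} + \frac{7341 + 14385}{-29780} = \frac{36744}{13993 - 238} + 21726 \left(- \frac{1}{29780}\right) = \frac{36744}{13755} - \frac{10863}{14890} = 36744 \cdot \frac{1}{13755} - \frac{10863}{14890} = \frac{12248}{4585} - \frac{10863}{14890} = \frac{26513173}{13654130}$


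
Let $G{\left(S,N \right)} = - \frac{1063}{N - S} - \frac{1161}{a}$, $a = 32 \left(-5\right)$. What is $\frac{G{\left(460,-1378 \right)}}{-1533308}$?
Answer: $- \frac{1151999}{225457608320} \approx -5.1096 \cdot 10^{-6}$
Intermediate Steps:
$a = -160$
$G{\left(S,N \right)} = \frac{1161}{160} - \frac{1063}{N - S}$ ($G{\left(S,N \right)} = - \frac{1063}{N - S} - \frac{1161}{-160} = - \frac{1063}{N - S} - - \frac{1161}{160} = - \frac{1063}{N - S} + \frac{1161}{160} = \frac{1161}{160} - \frac{1063}{N - S}$)
$\frac{G{\left(460,-1378 \right)}}{-1533308} = \frac{\frac{1}{160} \frac{1}{-1378 - 460} \left(-170080 - 534060 + 1161 \left(-1378\right)\right)}{-1533308} = \frac{-170080 - 534060 - 1599858}{160 \left(-1378 - 460\right)} \left(- \frac{1}{1533308}\right) = \frac{1}{160} \frac{1}{-1838} \left(-2303998\right) \left(- \frac{1}{1533308}\right) = \frac{1}{160} \left(- \frac{1}{1838}\right) \left(-2303998\right) \left(- \frac{1}{1533308}\right) = \frac{1151999}{147040} \left(- \frac{1}{1533308}\right) = - \frac{1151999}{225457608320}$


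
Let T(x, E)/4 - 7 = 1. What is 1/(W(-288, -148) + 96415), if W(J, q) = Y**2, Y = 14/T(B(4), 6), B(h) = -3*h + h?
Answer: 256/24682289 ≈ 1.0372e-5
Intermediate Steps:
B(h) = -2*h
T(x, E) = 32 (T(x, E) = 28 + 4*1 = 28 + 4 = 32)
Y = 7/16 (Y = 14/32 = 14*(1/32) = 7/16 ≈ 0.43750)
W(J, q) = 49/256 (W(J, q) = (7/16)**2 = 49/256)
1/(W(-288, -148) + 96415) = 1/(49/256 + 96415) = 1/(24682289/256) = 256/24682289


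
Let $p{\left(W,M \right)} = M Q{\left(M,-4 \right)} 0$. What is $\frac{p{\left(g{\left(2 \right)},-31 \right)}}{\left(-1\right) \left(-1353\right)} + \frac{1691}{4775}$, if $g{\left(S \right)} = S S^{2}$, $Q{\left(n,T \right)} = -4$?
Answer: $\frac{1691}{4775} \approx 0.35414$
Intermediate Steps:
$g{\left(S \right)} = S^{3}$
$p{\left(W,M \right)} = 0$ ($p{\left(W,M \right)} = M \left(-4\right) 0 = - 4 M 0 = 0$)
$\frac{p{\left(g{\left(2 \right)},-31 \right)}}{\left(-1\right) \left(-1353\right)} + \frac{1691}{4775} = \frac{0}{\left(-1\right) \left(-1353\right)} + \frac{1691}{4775} = \frac{0}{1353} + 1691 \cdot \frac{1}{4775} = 0 \cdot \frac{1}{1353} + \frac{1691}{4775} = 0 + \frac{1691}{4775} = \frac{1691}{4775}$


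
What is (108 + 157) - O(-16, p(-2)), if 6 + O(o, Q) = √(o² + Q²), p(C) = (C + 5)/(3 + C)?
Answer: 271 - √265 ≈ 254.72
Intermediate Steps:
p(C) = (5 + C)/(3 + C)
O(o, Q) = -6 + √(Q² + o²) (O(o, Q) = -6 + √(o² + Q²) = -6 + √(Q² + o²))
(108 + 157) - O(-16, p(-2)) = (108 + 157) - (-6 + √(((5 - 2)/(3 - 2))² + (-16)²)) = 265 - (-6 + √((3/1)² + 256)) = 265 - (-6 + √((1*3)² + 256)) = 265 - (-6 + √(3² + 256)) = 265 - (-6 + √(9 + 256)) = 265 - (-6 + √265) = 265 + (6 - √265) = 271 - √265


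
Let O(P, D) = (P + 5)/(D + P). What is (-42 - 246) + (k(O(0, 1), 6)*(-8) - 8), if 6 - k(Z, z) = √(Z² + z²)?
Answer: -344 + 8*√61 ≈ -281.52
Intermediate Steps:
O(P, D) = (5 + P)/(D + P)
k(Z, z) = 6 - √(Z² + z²)
(-42 - 246) + (k(O(0, 1), 6)*(-8) - 8) = (-42 - 246) + ((6 - √(((5 + 0)/(1 + 0))² + 6²))*(-8) - 8) = -288 + ((6 - √((5/1)² + 36))*(-8) - 8) = -288 + ((6 - √((1*5)² + 36))*(-8) - 8) = -288 + ((6 - √(5² + 36))*(-8) - 8) = -288 + ((6 - √(25 + 36))*(-8) - 8) = -288 + ((6 - √61)*(-8) - 8) = -288 + ((-48 + 8*√61) - 8) = -288 + (-56 + 8*√61) = -344 + 8*√61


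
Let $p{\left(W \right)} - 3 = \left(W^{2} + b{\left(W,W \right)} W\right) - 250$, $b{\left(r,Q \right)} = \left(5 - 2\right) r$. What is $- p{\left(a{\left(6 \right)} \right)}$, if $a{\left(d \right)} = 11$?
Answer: $-237$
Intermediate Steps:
$b{\left(r,Q \right)} = 3 r$
$p{\left(W \right)} = -247 + 4 W^{2}$ ($p{\left(W \right)} = 3 - \left(250 - W^{2} - 3 W W\right) = 3 + \left(\left(W^{2} + 3 W^{2}\right) - 250\right) = 3 + \left(4 W^{2} - 250\right) = 3 + \left(-250 + 4 W^{2}\right) = -247 + 4 W^{2}$)
$- p{\left(a{\left(6 \right)} \right)} = - (-247 + 4 \cdot 11^{2}) = - (-247 + 4 \cdot 121) = - (-247 + 484) = \left(-1\right) 237 = -237$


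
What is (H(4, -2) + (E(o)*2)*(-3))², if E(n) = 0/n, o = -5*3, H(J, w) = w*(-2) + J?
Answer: 64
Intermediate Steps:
H(J, w) = J - 2*w (H(J, w) = -2*w + J = J - 2*w)
o = -15
E(n) = 0
(H(4, -2) + (E(o)*2)*(-3))² = ((4 - 2*(-2)) + (0*2)*(-3))² = ((4 + 4) + 0*(-3))² = (8 + 0)² = 8² = 64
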